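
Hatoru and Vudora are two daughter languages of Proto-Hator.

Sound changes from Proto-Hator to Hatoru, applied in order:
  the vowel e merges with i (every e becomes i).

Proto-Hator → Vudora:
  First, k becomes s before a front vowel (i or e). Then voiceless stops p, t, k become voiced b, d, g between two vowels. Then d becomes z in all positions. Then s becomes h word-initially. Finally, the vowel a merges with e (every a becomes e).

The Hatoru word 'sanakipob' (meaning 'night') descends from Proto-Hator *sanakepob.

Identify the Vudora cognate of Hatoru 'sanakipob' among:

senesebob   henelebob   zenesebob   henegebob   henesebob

Vudora: start from *sanakepob.
  rule 1 (palatalisation): sanakepob → sanasepob
  rule 2 (intervocalic voicing): sanasepob → sanasebob
  rule 3: no change — sanasebob
  rule 4 (debuccalisation): sanasebob → hanasebob
  rule 5 (vowel merger): hanasebob → henesebob
  ⇒ Vudora henesebob
Only 'henesebob' matches the regular Vudora development of *sanakepob.

henesebob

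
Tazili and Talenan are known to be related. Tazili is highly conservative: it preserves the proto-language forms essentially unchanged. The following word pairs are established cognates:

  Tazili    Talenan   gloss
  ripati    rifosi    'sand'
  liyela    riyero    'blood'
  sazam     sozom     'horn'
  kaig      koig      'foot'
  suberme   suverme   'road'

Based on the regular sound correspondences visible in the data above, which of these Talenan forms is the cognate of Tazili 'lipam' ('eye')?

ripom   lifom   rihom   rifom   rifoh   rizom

rifom

liyela ~ riyero — Tazili l corresponds to Talenan r word-initially before a front vowel.
ripati ~ rifosi — Tazili p corresponds to Talenan f between vowels (before a back vowel).
sazam ~ sozom — Tazili a corresponds to Talenan o after a consonant, before a nasal.
Applying these to Tazili 'lipam':
  lipam → ripam   (l→r word-initially before a front vowel)
  ripam → rifam   (p→f between vowels (before a back vowel))
  rifam → rifom   (a→o after a consonant, before a nasal)
So the Talenan cognate is 'rifom'.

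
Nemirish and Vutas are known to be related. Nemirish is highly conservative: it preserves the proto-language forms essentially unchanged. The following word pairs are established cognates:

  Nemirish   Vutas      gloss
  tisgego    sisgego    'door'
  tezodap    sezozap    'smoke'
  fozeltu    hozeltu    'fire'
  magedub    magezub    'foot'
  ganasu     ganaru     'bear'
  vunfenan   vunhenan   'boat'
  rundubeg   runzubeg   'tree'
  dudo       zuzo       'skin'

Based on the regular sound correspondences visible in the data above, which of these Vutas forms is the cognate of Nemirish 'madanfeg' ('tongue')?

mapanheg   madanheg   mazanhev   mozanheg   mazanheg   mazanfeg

mazanheg

tezodap ~ sezozap — Nemirish d corresponds to Vutas z between vowels (before a back vowel).
vunfenan ~ vunhenan — Nemirish f corresponds to Vutas h after a consonant, before a front vowel.
Applying these to Nemirish 'madanfeg':
  madanfeg → mazanfeg   (d→z between vowels (before a back vowel))
  mazanfeg → mazanheg   (f→h after a consonant, before a front vowel)
So the Vutas cognate is 'mazanheg'.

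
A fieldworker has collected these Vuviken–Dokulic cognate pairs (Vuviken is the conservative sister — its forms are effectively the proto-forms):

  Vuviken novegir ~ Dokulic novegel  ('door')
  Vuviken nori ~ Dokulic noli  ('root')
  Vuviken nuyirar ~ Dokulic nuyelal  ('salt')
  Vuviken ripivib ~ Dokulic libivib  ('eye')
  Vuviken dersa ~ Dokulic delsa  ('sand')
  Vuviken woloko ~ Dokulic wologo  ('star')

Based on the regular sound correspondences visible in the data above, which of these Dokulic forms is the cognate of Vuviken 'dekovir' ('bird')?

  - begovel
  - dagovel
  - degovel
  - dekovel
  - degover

degovel

woloko ~ wologo — Vuviken k corresponds to Dokulic g between vowels (before a back vowel).
novegir ~ novegel, nuyirar ~ nuyelal — Vuviken i corresponds to Dokulic e after a consonant, before r.
novegir ~ novegel, nuyirar ~ nuyelal — Vuviken r corresponds to Dokulic l word-finally.
Applying these to Vuviken 'dekovir':
  dekovir → degovir   (k→g between vowels (before a back vowel))
  degovir → degover   (i→e after a consonant, before r)
  degover → degovel   (r→l word-finally)
So the Dokulic cognate is 'degovel'.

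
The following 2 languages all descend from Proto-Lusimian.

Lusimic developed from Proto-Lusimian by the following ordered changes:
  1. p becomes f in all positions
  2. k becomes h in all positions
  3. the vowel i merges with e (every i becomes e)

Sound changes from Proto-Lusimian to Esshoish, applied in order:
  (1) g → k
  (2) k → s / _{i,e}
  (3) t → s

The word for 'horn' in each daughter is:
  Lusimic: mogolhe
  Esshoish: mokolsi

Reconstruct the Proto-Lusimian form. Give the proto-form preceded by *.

Position 7: Lusimic has e, Esshoish has i. Esshoish preserves i here (none of its changes turn any other segment into i), so the proto-segment is *i.
Position 3: Lusimic has g, Esshoish has k. Lusimic preserves g here (none of its changes turn any other segment into g), so the proto-segment is *g.
Continuing position by position gives *mogolki; check it forward:
Lusimic: *mogolki > mogolhi > mogolhe  (by unconditioned shift, vowel merger)
Esshoish: start from *mogolki.
  rule 1 (unconditioned shift): mogolki → mokolki
  rule 2 (palatalisation): mokolki → mokolsi
  rule 3: no change — mokolsi
  ⇒ Esshoish mokolsi
No other proto-form is consistent with every reflex, so the reconstruction is *mogolki.

*mogolki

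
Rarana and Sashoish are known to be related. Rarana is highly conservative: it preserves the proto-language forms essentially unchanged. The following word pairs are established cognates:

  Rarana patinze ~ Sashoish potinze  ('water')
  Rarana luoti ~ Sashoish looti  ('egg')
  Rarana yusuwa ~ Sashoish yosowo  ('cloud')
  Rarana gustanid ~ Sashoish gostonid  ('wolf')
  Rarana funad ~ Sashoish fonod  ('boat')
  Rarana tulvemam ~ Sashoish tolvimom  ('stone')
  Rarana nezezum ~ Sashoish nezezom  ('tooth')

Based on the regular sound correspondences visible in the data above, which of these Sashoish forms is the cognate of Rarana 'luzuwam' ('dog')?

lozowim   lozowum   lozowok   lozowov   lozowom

yusuwa ~ yosowo, gustanid ~ gostonid — Rarana u corresponds to Sashoish o after a consonant, before a consonant other than r, m, n, p, b, f, v.
tulvemam ~ tolvimom — Rarana a corresponds to Sashoish o after a consonant, before a nasal.
Applying these to Rarana 'luzuwam':
  luzuwam → lozuwam   (u→o after a consonant, before a consonant other than r, m, n, p, b, f, v)
  lozuwam → lozowam   (u→o after a consonant, before a consonant other than r, m, n, p, b, f, v)
  lozowam → lozowom   (a→o after a consonant, before a nasal)
So the Sashoish cognate is 'lozowom'.

lozowom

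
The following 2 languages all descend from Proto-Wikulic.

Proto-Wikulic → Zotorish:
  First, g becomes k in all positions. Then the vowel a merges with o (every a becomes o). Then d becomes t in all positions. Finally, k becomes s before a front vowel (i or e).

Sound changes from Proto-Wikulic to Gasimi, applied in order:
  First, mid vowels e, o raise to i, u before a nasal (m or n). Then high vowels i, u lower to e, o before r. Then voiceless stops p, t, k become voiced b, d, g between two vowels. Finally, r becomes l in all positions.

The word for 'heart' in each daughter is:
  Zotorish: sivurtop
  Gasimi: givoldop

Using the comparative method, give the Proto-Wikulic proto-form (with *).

Position 1: Zotorish has s, Gasimi has g. Taking the neighbouring segments as reconstructed: Zotorish s could go back to *k or *g or *s; Gasimi g can only go back to *g — the one source consistent with every daughter is *g.
Position 5: Zotorish has r, Gasimi has l. Zotorish preserves r here (none of its changes turn any other segment into r), so the proto-segment is *r.
Position 6: Zotorish has t, Gasimi has d. Taking the neighbouring segments as reconstructed: Zotorish t could go back to *t or *d; Gasimi d can only go back to *d — the one source consistent with every daughter is *d.
Continuing position by position gives *givurdop; check it forward:
Zotorish: *givurdop
  givurdop → kivurdop   [unconditioned shift]
  kivurdop (rule 2 does not apply)
  kivurdop → kivurtop   [unconditioned shift]
  kivurtop → sivurtop   [palatalisation]
  giving Zotorish sivurtop.
Gasimi: *givurdop
  givurdop (rule 1 does not apply)
  givurdop → givordop   [pre-rhotic lowering]
  givordop (rule 3 does not apply)
  givordop → givoldop   [unconditioned shift]
  giving Gasimi givoldop.
Only *givurdop yields all of Zotorish sivurtop, Gasimi givoldop.

*givurdop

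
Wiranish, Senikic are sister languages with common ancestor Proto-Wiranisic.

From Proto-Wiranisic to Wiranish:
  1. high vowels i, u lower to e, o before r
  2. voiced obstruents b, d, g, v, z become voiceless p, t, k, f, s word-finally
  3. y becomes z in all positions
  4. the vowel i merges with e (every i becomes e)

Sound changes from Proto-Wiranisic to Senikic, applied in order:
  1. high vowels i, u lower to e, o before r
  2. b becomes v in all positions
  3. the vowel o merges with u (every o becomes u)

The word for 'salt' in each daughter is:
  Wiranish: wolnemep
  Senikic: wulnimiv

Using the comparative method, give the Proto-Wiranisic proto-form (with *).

Position 5: Wiranish has e, Senikic has i. Senikic preserves i here (none of its changes turn any other segment into i), so the proto-segment is *i.
Position 7: Wiranish has e, Senikic has i. Senikic preserves i here (none of its changes turn any other segment into i), so the proto-segment is *i.
Position 8: Wiranish has p, Senikic has v. Taking the neighbouring segments as reconstructed: Wiranish p could go back to *p or *b; Senikic v could go back to *b or *v — the one source consistent with every daughter is *b.
Continuing position by position gives *wolnimib; check it forward:
Wiranish: *wolnimib
  wolnimib (rule 1 does not apply)
  wolnimib → wolnimip   [final devoicing]
  wolnimip (rule 3 does not apply)
  wolnimip → wolnemep   [vowel merger]
  giving Wiranish wolnemep.
Senikic: start from *wolnimib.
  rule 1: no change — wolnimib
  rule 2 (unconditioned shift): wolnimib → wolnimiv
  rule 3 (vowel merger): wolnimiv → wulnimiv
  ⇒ Senikic wulnimiv
No other proto-form is consistent with every reflex, so the reconstruction is *wolnimib.

*wolnimib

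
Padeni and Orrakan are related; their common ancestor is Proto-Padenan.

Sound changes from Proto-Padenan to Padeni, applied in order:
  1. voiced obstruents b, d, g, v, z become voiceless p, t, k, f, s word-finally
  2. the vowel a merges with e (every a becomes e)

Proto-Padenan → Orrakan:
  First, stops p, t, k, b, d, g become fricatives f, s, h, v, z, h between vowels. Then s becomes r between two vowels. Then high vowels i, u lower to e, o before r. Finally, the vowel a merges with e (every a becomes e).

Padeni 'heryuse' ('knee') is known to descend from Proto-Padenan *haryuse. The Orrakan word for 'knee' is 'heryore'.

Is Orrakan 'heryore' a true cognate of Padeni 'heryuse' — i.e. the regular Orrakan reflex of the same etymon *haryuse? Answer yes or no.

Derive the expected Orrakan reflex of *haryuse:
Orrakan: start from *haryuse.
  rule 1: no change — haryuse
  rule 2 (rhotacism): haryuse → haryure
  rule 3 (pre-rhotic lowering): haryure → haryore
  rule 4 (vowel merger): haryore → heryore
  ⇒ Orrakan heryore
Orrakan 'heryore' matches the regular reflex exactly, so the pair is cognate.

yes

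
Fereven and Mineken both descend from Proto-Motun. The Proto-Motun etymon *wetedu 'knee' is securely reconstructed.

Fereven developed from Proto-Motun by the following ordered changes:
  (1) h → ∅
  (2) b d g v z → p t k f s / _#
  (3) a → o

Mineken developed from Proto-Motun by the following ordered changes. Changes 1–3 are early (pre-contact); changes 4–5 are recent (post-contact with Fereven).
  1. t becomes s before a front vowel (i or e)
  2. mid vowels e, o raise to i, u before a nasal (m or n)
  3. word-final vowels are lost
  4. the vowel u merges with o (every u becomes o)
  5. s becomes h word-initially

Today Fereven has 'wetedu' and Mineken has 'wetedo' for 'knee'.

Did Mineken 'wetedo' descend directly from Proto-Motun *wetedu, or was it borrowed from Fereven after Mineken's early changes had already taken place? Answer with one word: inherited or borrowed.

borrowed

If inherited, *wetedu would pass through all of Mineken's changes:
Mineken: *wetedu > wesedu > wesed  (by palatalisation, apocope)
If borrowed from Fereven 'wetedu' after the early changes, it would undergo only the recent ones:
  rule 4 (vowel merger): wetedu → wetedo
  rule 5 (debuccalisation): no change (wetedo)
  ⇒ as a loan: wetedo
Mineken 'wetedo' matches the loan outcome 'wetedo', not the inherited 'wesed' — it skipped the early Mineken changes, so it was borrowed from Fereven.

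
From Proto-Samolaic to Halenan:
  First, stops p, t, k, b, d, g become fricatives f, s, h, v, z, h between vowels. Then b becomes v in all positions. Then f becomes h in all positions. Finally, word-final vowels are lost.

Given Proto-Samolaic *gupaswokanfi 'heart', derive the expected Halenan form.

guhaswohanh

Halenan: *gupaswokanfi
  gupaswokanfi → gufaswohanfi   [intervocalic lenition]
  gufaswohanfi (rule 2 does not apply)
  gufaswohanfi → guhaswohanhi   [unconditioned shift]
  guhaswohanhi → guhaswohanh   [apocope]
  giving Halenan guhaswohanh.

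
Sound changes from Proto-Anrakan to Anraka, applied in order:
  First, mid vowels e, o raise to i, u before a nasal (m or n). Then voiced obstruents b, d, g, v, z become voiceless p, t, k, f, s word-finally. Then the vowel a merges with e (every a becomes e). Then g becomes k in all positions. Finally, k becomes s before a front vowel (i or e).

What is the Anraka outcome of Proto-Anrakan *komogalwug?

Anraka: *komogalwug > kumogalwug > kumogalwuk > kumogelwuk > kumokelwuk > kumoselwuk  (by pre-nasal raising, final devoicing, vowel merger, unconditioned shift, palatalisation)

kumoselwuk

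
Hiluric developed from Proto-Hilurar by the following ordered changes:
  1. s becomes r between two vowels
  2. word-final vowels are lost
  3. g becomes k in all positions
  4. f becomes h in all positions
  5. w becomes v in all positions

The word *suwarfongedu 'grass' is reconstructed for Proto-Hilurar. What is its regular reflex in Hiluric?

Hiluric: start from *suwarfongedu.
  rule 1: no change — suwarfongedu
  rule 2 (apocope): suwarfongedu → suwarfonged
  rule 3 (unconditioned shift): suwarfonged → suwarfonked
  rule 4 (unconditioned shift): suwarfonked → suwarhonked
  rule 5 (unconditioned shift): suwarhonked → suvarhonked
  ⇒ Hiluric suvarhonked

suvarhonked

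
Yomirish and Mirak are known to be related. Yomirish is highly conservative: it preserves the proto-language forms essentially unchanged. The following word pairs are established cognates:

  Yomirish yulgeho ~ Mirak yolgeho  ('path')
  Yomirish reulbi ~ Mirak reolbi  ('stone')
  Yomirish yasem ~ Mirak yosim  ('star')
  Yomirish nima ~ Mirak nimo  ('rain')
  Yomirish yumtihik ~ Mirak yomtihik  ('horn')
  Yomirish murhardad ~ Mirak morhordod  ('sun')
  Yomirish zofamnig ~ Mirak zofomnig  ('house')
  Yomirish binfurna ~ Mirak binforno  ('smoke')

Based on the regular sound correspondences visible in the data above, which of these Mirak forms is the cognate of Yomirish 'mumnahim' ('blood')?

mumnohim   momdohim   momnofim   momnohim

yumtihik ~ yomtihik — Yomirish u corresponds to Mirak o after a consonant, before a nasal.
yasem ~ yosim, murhardad ~ morhordod — Yomirish a corresponds to Mirak o after a consonant, before a consonant other than r, m, n, p, b, f, v.
Applying these to Yomirish 'mumnahim':
  mumnahim → momnahim   (u→o after a consonant, before a nasal)
  momnahim → momnohim   (a→o after a consonant, before a consonant other than r, m, n, p, b, f, v)
So the Mirak cognate is 'momnohim'.

momnohim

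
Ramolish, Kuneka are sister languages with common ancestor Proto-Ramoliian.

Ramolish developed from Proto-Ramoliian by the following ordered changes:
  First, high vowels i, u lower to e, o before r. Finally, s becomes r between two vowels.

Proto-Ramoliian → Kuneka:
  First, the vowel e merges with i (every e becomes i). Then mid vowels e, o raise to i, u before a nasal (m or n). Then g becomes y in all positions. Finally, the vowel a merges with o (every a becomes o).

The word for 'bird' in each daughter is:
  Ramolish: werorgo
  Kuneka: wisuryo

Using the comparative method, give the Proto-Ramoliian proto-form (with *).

*wesurgo

Position 4: Ramolish has o, Kuneka has u. Taking the neighbouring segments as reconstructed: Ramolish o could go back to *o or *u; Kuneka u can only go back to *u — the one source consistent with every daughter is *u.
Position 6: Ramolish has g, Kuneka has y. Ramolish preserves g here (none of its changes turn any other segment into g), so the proto-segment is *g.
Position 2: Ramolish has e, Kuneka has i. Taking the neighbouring segments as reconstructed: Ramolish e can only go back to *e; Kuneka i could go back to *e or *i — the one source consistent with every daughter is *e.
Verify the candidate proto-form against each daughter:
Ramolish: start from *wesurgo.
  rule 1 (pre-rhotic lowering): wesurgo → wesorgo
  rule 2 (rhotacism): wesorgo → werorgo
  ⇒ Ramolish werorgo
Kuneka: *wesurgo > wisurgo > wisuryo  (by vowel merger, unconditioned shift)
*wesurgo is the unique common source.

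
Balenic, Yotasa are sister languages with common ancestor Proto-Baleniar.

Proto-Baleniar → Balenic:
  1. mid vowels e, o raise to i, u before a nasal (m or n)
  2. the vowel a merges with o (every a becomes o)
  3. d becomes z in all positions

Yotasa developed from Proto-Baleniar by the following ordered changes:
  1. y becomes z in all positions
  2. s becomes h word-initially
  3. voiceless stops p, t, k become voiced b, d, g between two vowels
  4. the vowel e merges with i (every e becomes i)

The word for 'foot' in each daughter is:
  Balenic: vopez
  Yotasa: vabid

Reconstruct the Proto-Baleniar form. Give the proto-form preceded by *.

*vaped

Position 3: Balenic has p, Yotasa has b. Balenic preserves p here (none of its changes turn any other segment into p), so the proto-segment is *p.
Position 4: Balenic has e, Yotasa has i. Balenic preserves e here (none of its changes turn any other segment into e), so the proto-segment is *e.
Position 5: Balenic has z, Yotasa has d. Taking the neighbouring segments as reconstructed: Balenic z could go back to *d or *z; Yotasa d can only go back to *d — the one source consistent with every daughter is *d.
Verify the candidate proto-form against each daughter:
Balenic: start from *vaped.
  rule 1: no change — vaped
  rule 2 (vowel merger): vaped → voped
  rule 3 (unconditioned shift): voped → vopez
  ⇒ Balenic vopez
Yotasa: start from *vaped.
  rule 1: no change — vaped
  rule 2: no change — vaped
  rule 3 (intervocalic voicing): vaped → vabed
  rule 4 (vowel merger): vabed → vabid
  ⇒ Yotasa vabid
Only *vaped yields all of Balenic vopez, Yotasa vabid.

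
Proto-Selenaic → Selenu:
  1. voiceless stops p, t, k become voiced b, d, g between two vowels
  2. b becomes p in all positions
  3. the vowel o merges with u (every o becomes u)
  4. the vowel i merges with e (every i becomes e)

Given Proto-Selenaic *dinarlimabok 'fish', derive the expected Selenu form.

Selenu: *dinarlimabok
  dinarlimabok (rule 1 does not apply)
  dinarlimabok → dinarlimapok   [unconditioned shift]
  dinarlimapok → dinarlimapuk   [vowel merger]
  dinarlimapuk → denarlemapuk   [vowel merger]
  giving Selenu denarlemapuk.

denarlemapuk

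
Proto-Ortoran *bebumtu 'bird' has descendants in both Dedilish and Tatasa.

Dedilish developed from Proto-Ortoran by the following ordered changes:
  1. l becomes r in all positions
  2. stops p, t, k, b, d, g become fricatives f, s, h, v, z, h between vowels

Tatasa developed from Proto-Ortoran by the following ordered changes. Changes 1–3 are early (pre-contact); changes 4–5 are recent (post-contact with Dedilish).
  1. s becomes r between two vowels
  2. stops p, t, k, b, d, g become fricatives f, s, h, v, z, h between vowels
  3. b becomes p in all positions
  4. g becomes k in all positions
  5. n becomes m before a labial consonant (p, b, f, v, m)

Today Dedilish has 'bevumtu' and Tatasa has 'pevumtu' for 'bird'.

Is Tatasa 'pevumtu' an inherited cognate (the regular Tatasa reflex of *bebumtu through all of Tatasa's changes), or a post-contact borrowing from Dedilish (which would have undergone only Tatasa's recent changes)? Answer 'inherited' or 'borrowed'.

inherited

If inherited, *bebumtu would pass through all of Tatasa's changes:
Tatasa: *bebumtu
  bebumtu (rule 1 does not apply)
  bebumtu → bevumtu   [intervocalic lenition]
  bevumtu → pevumtu   [unconditioned shift]
  pevumtu (rule 4 does not apply)
  pevumtu (rule 5 does not apply)
  giving Tatasa pevumtu.
If borrowed from Dedilish 'bevumtu' after the early changes, it would undergo only the recent ones:
  rule 4 (unconditioned shift): no change (bevumtu)
  rule 5 (nasal place assimilation): no change (bevumtu)
  ⇒ as a loan: bevumtu
Tatasa 'pevumtu' matches the inherited outcome exactly, so it is an inherited cognate, not a loan.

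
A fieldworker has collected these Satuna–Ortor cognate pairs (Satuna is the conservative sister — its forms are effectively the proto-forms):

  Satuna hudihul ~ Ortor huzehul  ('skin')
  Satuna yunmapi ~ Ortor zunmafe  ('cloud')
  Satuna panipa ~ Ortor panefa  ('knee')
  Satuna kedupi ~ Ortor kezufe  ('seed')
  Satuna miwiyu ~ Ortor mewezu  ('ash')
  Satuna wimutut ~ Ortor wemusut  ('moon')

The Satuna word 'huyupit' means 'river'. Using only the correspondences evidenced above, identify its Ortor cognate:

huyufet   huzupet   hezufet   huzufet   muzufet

huzufet

miwiyu ~ mewezu — Satuna y corresponds to Ortor z between vowels (before a back vowel).
yunmapi ~ zunmafe, kedupi ~ kezufe — Satuna p corresponds to Ortor f between vowels (before a front vowel).
hudihul ~ huzehul, miwiyu ~ mewezu — Satuna i corresponds to Ortor e after a consonant, before a consonant other than r, m, n, p, b, f, v.
Applying these to Satuna 'huyupit':
  huyupit → huzupit   (y→z between vowels (before a back vowel))
  huzupit → huzufit   (p→f between vowels (before a front vowel))
  huzufit → huzufet   (i→e after a consonant, before a consonant other than r, m, n, p, b, f, v)
So the Ortor cognate is 'huzufet'.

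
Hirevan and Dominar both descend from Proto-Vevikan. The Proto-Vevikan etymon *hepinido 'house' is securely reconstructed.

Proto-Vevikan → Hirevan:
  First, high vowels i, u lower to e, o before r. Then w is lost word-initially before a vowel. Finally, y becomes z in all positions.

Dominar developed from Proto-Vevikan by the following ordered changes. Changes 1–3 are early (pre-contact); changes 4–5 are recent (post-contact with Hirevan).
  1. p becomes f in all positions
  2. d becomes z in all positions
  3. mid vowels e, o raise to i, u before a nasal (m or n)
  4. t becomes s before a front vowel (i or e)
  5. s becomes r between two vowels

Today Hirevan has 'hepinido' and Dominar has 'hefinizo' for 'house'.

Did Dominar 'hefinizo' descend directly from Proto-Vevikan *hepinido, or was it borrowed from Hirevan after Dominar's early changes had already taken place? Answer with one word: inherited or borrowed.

If inherited, *hepinido would pass through all of Dominar's changes:
Dominar: *hepinido
  hepinido → hefinido   [unconditioned shift]
  hefinido → hefinizo   [unconditioned shift]
  hefinizo (rule 3 does not apply)
  hefinizo (rule 4 does not apply)
  hefinizo (rule 5 does not apply)
  giving Dominar hefinizo.
If borrowed from Hirevan 'hepinido' after the early changes, it would undergo only the recent ones:
  rule 4 (palatalisation): no change (hepinido)
  rule 5 (rhotacism): no change (hepinido)
  ⇒ as a loan: hepinido
Dominar 'hefinizo' matches the inherited outcome exactly, so it is an inherited cognate, not a loan.

inherited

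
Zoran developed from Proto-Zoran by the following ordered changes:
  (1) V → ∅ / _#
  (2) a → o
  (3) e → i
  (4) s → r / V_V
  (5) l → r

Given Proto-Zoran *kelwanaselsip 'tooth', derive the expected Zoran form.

kirwonorirsip

Zoran: *kelwanaselsip > kelwonoselsip > kilwonosilsip > kilwonorilsip > kirwonorirsip  (by vowel merger, vowel merger, rhotacism, unconditioned shift)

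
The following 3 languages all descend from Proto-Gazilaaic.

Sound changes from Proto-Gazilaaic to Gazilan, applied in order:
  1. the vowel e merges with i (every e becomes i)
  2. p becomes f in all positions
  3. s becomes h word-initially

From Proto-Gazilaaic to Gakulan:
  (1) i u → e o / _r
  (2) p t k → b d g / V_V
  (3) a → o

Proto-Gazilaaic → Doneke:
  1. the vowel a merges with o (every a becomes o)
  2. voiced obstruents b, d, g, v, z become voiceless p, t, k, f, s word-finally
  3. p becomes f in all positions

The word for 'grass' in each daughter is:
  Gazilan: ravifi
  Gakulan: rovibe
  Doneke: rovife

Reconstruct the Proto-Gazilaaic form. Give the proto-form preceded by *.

Position 2: Gazilan has a, Gakulan has o, Doneke has o. Gazilan preserves a here (none of its changes turn any other segment into a), so the proto-segment is *a.
Position 5: Gazilan has f, Gakulan has b, Doneke has f. Taking the neighbouring segments as reconstructed: Gazilan f could go back to *p or *f; Gakulan b could go back to *p or *b; Doneke f could go back to *p or *f — the one source consistent with every daughter is *p.
Position 6: Gazilan has i, Gakulan has e, Doneke has e. Doneke preserves e here (none of its changes turn any other segment into e), so the proto-segment is *e.
This points to *ravipe. Verify forward in each daughter:
Gazilan: start from *ravipe.
  rule 1 (vowel merger): ravipe → ravipi
  rule 2 (unconditioned shift): ravipi → ravifi
  rule 3: no change — ravifi
  ⇒ Gazilan ravifi
Gakulan: *ravipe > ravibe > rovibe  (by intervocalic voicing, vowel merger)
Doneke: *ravipe
  ravipe → rovipe   [vowel merger]
  rovipe (rule 2 does not apply)
  rovipe → rovife   [unconditioned shift]
  giving Doneke rovife.
No other proto-form is consistent with every reflex, so the reconstruction is *ravipe.

*ravipe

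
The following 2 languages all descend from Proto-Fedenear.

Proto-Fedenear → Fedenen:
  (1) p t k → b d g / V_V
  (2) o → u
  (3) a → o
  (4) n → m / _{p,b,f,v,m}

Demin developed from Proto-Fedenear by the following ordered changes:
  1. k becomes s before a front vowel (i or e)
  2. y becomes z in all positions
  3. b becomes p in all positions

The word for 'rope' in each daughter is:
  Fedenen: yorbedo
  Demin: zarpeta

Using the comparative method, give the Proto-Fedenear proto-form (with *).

*yarbeta

Position 7: Fedenen has o, Demin has a. Demin preserves a here (none of its changes turn any other segment into a), so the proto-segment is *a.
Position 4: Fedenen has b, Demin has p. Taking the neighbouring segments as reconstructed: Fedenen b can only go back to *b; Demin p could go back to *p or *b — the one source consistent with every daughter is *b.
Position 2: Fedenen has o, Demin has a. Demin preserves a here (none of its changes turn any other segment into a), so the proto-segment is *a.
Verify the candidate proto-form against each daughter:
Fedenen: start from *yarbeta.
  rule 1 (intervocalic voicing): yarbeta → yarbeda
  rule 2: no change — yarbeda
  rule 3 (vowel merger): yarbeda → yorbedo
  rule 4: no change — yorbedo
  ⇒ Fedenen yorbedo
Demin: *yarbeta > zarbeta > zarpeta  (by unconditioned shift, unconditioned shift)
*yarbeta is the unique common source.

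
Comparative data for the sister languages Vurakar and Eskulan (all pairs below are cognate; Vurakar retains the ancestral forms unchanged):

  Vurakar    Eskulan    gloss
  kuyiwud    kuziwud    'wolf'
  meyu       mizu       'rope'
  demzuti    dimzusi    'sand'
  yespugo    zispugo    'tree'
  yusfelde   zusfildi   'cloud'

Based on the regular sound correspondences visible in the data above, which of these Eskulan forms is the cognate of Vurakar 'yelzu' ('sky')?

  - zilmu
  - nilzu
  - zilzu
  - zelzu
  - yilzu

yespugo ~ zispugo — Vurakar y corresponds to Eskulan z word-initially before a front vowel.
meyu ~ mizu, yespugo ~ zispugo — Vurakar e corresponds to Eskulan i after a consonant, before a consonant other than r, m, n, p, b, f, v.
Applying these to Vurakar 'yelzu':
  yelzu → zelzu   (y→z word-initially before a front vowel)
  zelzu → zilzu   (e→i after a consonant, before a consonant other than r, m, n, p, b, f, v)
So the Eskulan cognate is 'zilzu'.

zilzu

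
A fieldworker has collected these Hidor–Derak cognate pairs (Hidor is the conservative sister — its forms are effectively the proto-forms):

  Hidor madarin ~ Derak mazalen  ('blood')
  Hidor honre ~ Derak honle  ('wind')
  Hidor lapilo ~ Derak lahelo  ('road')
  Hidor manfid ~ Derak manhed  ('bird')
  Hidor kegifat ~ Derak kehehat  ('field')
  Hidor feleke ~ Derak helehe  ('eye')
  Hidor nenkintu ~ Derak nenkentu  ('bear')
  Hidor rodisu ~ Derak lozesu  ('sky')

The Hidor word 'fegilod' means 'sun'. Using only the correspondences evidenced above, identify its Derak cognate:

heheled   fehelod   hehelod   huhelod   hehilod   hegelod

feleke ~ helehe — Hidor f corresponds to Derak h word-initially before a front vowel.
kegifat ~ kehehat — Hidor g corresponds to Derak h between vowels (before a front vowel).
lapilo ~ lahelo, manfid ~ manhed — Hidor i corresponds to Derak e after a consonant, before a consonant other than r, m, n, p, b, f, v.
Applying these to Hidor 'fegilod':
  fegilod → hegilod   (f→h word-initially before a front vowel)
  hegilod → hehilod   (g→h between vowels (before a front vowel))
  hehilod → hehelod   (i→e after a consonant, before a consonant other than r, m, n, p, b, f, v)
So the Derak cognate is 'hehelod'.

hehelod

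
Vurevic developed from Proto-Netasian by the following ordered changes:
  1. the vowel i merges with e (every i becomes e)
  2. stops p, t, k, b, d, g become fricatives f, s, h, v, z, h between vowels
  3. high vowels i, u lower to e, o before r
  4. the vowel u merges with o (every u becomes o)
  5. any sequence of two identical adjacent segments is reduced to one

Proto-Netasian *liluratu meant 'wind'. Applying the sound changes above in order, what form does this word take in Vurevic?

leloraso

Vurevic: *liluratu
  liluratu → leluratu   [vowel merger]
  leluratu → lelurasu   [intervocalic lenition]
  lelurasu → lelorasu   [pre-rhotic lowering]
  lelorasu → leloraso   [vowel merger]
  leloraso (rule 5 does not apply)
  giving Vurevic leloraso.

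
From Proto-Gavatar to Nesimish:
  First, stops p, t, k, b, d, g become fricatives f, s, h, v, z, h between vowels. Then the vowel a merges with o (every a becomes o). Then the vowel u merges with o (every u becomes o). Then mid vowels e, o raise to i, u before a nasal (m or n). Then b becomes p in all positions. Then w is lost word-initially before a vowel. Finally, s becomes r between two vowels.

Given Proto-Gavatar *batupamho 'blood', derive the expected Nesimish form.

Nesimish: *batupamho
  batupamho → basufamho   [intervocalic lenition]
  basufamho → bosufomho   [vowel merger]
  bosufomho → bosofomho   [vowel merger]
  bosofomho → bosofumho   [pre-nasal raising]
  bosofumho → posofumho   [unconditioned shift]
  posofumho (rule 6 does not apply)
  posofumho → porofumho   [rhotacism]
  giving Nesimish porofumho.

porofumho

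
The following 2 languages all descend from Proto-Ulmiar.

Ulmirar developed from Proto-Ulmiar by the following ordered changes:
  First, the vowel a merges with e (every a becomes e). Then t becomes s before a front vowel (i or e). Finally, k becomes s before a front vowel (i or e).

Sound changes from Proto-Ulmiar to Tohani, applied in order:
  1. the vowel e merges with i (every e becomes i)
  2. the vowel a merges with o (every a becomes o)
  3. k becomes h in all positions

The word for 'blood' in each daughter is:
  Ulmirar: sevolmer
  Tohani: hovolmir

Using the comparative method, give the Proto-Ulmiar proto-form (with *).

*kavolmer

Position 2: Ulmirar has e, Tohani has o. Taking the neighbouring segments as reconstructed: Ulmirar e could go back to *a or *e; Tohani o could go back to *a or *o — the one source consistent with every daughter is *a.
Position 7: Ulmirar has e, Tohani has i. Taking the neighbouring segments as reconstructed: Ulmirar e could go back to *a or *e; Tohani i could go back to *e or *i — the one source consistent with every daughter is *e.
Continuing position by position gives *kavolmer; check it forward:
Ulmirar: *kavolmer > kevolmer > sevolmer  (by vowel merger, palatalisation)
Tohani: *kavolmer > kavolmir > kovolmir > hovolmir  (by vowel merger, vowel merger, unconditioned shift)
*kavolmer is the unique common source.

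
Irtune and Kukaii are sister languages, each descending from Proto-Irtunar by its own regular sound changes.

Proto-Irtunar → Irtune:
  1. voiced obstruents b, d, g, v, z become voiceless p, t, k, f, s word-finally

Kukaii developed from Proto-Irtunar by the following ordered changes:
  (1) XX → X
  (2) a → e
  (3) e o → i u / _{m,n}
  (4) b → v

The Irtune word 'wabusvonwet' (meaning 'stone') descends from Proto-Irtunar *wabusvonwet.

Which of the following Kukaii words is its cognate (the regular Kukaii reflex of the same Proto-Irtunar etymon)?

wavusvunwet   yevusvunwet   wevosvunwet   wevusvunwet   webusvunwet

Kukaii: start from *wabusvonwet.
  rule 1: no change — wabusvonwet
  rule 2 (vowel merger): wabusvonwet → webusvonwet
  rule 3 (pre-nasal raising): webusvonwet → webusvunwet
  rule 4 (unconditioned shift): webusvunwet → wevusvunwet
  ⇒ Kukaii wevusvunwet
Only 'wevusvunwet' matches the regular Kukaii development of *wabusvonwet.

wevusvunwet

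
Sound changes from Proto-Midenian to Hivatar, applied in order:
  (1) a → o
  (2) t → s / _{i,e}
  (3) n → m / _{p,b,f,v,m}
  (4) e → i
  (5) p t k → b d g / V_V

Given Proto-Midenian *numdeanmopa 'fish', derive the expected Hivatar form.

Hivatar: *numdeanmopa
  numdeanmopa → numdeonmopo   [vowel merger]
  numdeonmopo (rule 2 does not apply)
  numdeonmopo → numdeommopo   [nasal place assimilation]
  numdeommopo → numdiommopo   [vowel merger]
  numdiommopo → numdiommobo   [intervocalic voicing]
  giving Hivatar numdiommobo.

numdiommobo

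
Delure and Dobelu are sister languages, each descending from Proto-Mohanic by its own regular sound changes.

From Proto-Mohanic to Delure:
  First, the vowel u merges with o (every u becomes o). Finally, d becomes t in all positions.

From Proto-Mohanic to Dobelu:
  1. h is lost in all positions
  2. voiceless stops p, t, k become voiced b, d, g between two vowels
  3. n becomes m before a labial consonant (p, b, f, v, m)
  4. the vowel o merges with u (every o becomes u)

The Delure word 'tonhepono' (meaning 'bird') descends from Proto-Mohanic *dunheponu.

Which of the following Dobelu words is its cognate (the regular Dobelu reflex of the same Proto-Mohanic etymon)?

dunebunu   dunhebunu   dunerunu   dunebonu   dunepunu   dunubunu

Dobelu: *dunheponu > duneponu > dunebonu > dunebunu  (by h-loss, intervocalic voicing, vowel merger)
Only 'dunebunu' matches the regular Dobelu development of *dunheponu.

dunebunu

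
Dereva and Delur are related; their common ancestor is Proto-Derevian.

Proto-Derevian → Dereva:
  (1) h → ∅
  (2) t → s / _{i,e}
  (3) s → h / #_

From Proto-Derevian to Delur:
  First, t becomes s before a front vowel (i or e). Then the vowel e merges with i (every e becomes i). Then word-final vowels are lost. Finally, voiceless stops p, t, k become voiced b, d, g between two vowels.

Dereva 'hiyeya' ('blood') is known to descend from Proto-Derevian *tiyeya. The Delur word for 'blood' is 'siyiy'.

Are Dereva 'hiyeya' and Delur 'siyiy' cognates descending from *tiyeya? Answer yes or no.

Derive the expected Delur reflex of *tiyeya:
Delur: *tiyeya
  tiyeya → siyeya   [palatalisation]
  siyeya → siyiya   [vowel merger]
  siyiya → siyiy   [apocope]
  siyiy (rule 4 does not apply)
  giving Delur siyiy.
Delur 'siyiy' matches the regular reflex exactly, so the pair is cognate.

yes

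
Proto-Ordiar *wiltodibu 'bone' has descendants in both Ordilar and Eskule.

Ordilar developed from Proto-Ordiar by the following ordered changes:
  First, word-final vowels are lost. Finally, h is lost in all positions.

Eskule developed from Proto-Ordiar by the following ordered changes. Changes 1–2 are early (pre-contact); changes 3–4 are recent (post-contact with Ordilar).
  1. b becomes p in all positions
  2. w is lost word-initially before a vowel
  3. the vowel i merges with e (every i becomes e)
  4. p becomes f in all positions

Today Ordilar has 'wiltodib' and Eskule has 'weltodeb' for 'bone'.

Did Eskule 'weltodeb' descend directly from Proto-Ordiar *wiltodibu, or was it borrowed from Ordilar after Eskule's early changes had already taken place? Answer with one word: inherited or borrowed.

If inherited, *wiltodibu would pass through all of Eskule's changes:
Eskule: *wiltodibu
  wiltodibu → wiltodipu   [unconditioned shift]
  wiltodipu → iltodipu   [glide loss]
  iltodipu → eltodepu   [vowel merger]
  eltodepu → eltodefu   [unconditioned shift]
  giving Eskule eltodefu.
If borrowed from Ordilar 'wiltodib' after the early changes, it would undergo only the recent ones:
  rule 3 (vowel merger): wiltodib → weltodeb
  rule 4 (unconditioned shift): no change (weltodeb)
  ⇒ as a loan: weltodeb
Eskule 'weltodeb' matches the loan outcome 'weltodeb', not the inherited 'eltodefu' — it skipped the early Eskule changes, so it was borrowed from Ordilar.

borrowed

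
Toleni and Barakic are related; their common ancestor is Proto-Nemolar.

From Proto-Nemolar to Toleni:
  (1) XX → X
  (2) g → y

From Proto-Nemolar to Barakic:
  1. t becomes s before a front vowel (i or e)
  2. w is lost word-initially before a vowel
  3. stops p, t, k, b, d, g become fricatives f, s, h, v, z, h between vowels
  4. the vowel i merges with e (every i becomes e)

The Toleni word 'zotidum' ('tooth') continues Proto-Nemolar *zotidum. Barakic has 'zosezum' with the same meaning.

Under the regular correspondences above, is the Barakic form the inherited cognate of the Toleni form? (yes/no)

Derive the expected Barakic reflex of *zotidum:
Barakic: *zotidum
  zotidum → zosidum   [palatalisation]
  zosidum (rule 2 does not apply)
  zosidum → zosizum   [intervocalic lenition]
  zosizum → zosezum   [vowel merger]
  giving Barakic zosezum.
Barakic 'zosezum' matches the regular reflex exactly, so the pair is cognate.

yes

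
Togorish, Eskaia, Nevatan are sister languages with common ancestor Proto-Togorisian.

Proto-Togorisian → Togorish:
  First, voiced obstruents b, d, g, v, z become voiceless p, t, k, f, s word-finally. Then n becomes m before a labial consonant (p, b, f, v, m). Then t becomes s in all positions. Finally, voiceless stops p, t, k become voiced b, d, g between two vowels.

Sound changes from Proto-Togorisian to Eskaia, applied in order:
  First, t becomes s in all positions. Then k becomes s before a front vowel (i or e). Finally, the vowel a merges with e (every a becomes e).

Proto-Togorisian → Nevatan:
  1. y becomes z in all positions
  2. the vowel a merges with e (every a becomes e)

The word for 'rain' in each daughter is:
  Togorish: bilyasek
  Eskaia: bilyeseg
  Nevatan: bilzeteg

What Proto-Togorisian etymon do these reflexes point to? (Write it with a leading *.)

Position 4: Togorish has y, Eskaia has y, Nevatan has z. Togorish preserves y here (none of its changes turn any other segment into y), so the proto-segment is *y.
Position 5: Togorish has a, Eskaia has e, Nevatan has e. Togorish preserves a here (none of its changes turn any other segment into a), so the proto-segment is *a.
Continuing position by position gives *bilyateg; check it forward:
Togorish: *bilyateg > bilyatek > bilyasek  (by final devoicing, unconditioned shift)
Eskaia: *bilyateg
  bilyateg → bilyaseg   [unconditioned shift]
  bilyaseg (rule 2 does not apply)
  bilyaseg → bilyeseg   [vowel merger]
  giving Eskaia bilyeseg.
Nevatan: *bilyateg
  bilyateg → bilzateg   [unconditioned shift]
  bilzateg → bilzeteg   [vowel merger]
  giving Nevatan bilzeteg.
No other proto-form is consistent with every reflex, so the reconstruction is *bilyateg.

*bilyateg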